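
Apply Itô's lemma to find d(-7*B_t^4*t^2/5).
d(-7*B_t^4*t^2/5) = (14*B_t^2*t*(-B_t^2 - 3*t)/5) dt + (-28*B_t^3*t^2/5) dB_t

Itô's formula for f(t, x): d f(t, B_t) = (f_t + (1/2) f_xx) dt + f_x dB_t. Compute partials of f(t, x) = -7*t^2*x^4/5:
  f_t(t,x)  = -14*t*x^4/5
  f_x(t,x)  = -28*t^2*x^3/5
  f_xx(t,x) = -84*t^2*x^2/5
Assemble drift = f_t + (1/2) f_xx = 14*t*x^2*(-3*t - x^2)/5 and diffusion = f_x = -28*t^2*x^3/5. Substituting x = B_t:
  d(-7*B_t^4*t^2/5) = (14*B_t^2*t*(-B_t^2 - 3*t)/5) dt + (-28*B_t^3*t^2/5) dB_t.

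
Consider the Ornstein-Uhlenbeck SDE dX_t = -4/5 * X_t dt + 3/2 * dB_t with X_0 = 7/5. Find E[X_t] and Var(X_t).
E[X_t] = 7*exp(-4*t/5)/5; Var(X_t) = 45/32 - 45*exp(-8*t/5)/32

The OU SDE dX = -theta X dt + sigma dB admits the integrating factor exp(theta t): d(exp(theta t) X_t) = sigma exp(theta t) dB_t. Integrating from 0 to t:
  X_t = x_0 * exp(-theta t) + sigma * int_0^t exp(-theta (t-s)) dB_s.
The Itô integral has mean 0 and (by the Itô isometry) variance sigma^2 * int_0^t exp(-2 theta (t - s)) ds = sigma^2 * (1 - exp(-2 theta t)) / (2 theta).
With theta = 4/5, sigma = 3/2, x_0 = 7/5:
  E[X_t] = 7/5 * exp(-4/5 t) = 7*exp(-4*t/5)/5
  Var(X_t) = (3/2)^2 * (1 - exp(-2*4/5 t)) / (2 * 4/5) = 45/32 - 45*exp(-8*t/5)/32.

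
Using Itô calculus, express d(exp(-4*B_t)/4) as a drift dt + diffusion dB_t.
d(exp(-4*B_t)/4) = (2*exp(-4*B_t)) dt + (-exp(-4*B_t)) dB_t

Itô's formula for f(B_t) gives d f(B_t) = f'(B_t) dB_t + (1/2) f''(B_t) dt. Compute derivatives of f(x) = exp(-4*x)/4:
  f'(x)  = -exp(-4*x)
  f''(x) = 4*exp(-4*x)
Substitute x = B_t and multiply the f'' term by 1/2:
  drift     = (1/2) * (4*exp(-4*x)) evaluated at B_t = 2*exp(-4*B_t)
  diffusion = (-exp(-4*x)) evaluated at B_t = -exp(-4*B_t)
Therefore d(exp(-4*B_t)/4) = (2*exp(-4*B_t)) dt + (-exp(-4*B_t)) dB_t.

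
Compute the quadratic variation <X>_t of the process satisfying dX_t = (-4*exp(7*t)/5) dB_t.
<X>_t = 8*exp(14*t)/175 - 8/175

For an Itô process dX_t = a(t) dt + b(t) dB_t, the quadratic variation is <X>_t = int_0^t b(s)^2 ds (the drift term does not contribute). Here b(s) = -4*exp(7*s)/5, so
  b(s)^2 = 16*exp(14*s)/25.
Integrating from 0 to t:
  <X>_t = int_0^t (16*exp(14*s)/25) ds = 8*exp(14*t)/175 - 8/175.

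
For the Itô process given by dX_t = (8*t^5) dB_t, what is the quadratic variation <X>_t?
<X>_t = 64*t^11/11

For an Itô process dX_t = a(t) dt + b(t) dB_t, the quadratic variation is <X>_t = int_0^t b(s)^2 ds (the drift term does not contribute). Here b(s) = 8*s^5, so
  b(s)^2 = 64*s^10.
Integrating from 0 to t:
  <X>_t = int_0^t (64*s^10) ds = 64*t^11/11.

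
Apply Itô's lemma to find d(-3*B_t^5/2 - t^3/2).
d(-3*B_t^5/2 - t^3/2) = (-15*B_t^3 - 3*t^2/2) dt + (-15*B_t^4/2) dB_t

Itô's formula for f(t, x): d f(t, B_t) = (f_t + (1/2) f_xx) dt + f_x dB_t. Compute partials of f(t, x) = -t^3/2 - 3*x^5/2:
  f_t(t,x)  = -3*t^2/2
  f_x(t,x)  = -15*x^4/2
  f_xx(t,x) = -30*x^3
Assemble drift = f_t + (1/2) f_xx = -3*t^2/2 - 15*x^3 and diffusion = f_x = -15*x^4/2. Substituting x = B_t:
  d(-3*B_t^5/2 - t^3/2) = (-15*B_t^3 - 3*t^2/2) dt + (-15*B_t^4/2) dB_t.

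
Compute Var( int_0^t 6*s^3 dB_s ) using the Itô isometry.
Var = 36*t^7/7

The Itô integral of a deterministic integrand f(s) has mean 0 because each increment f(s) * (B_{s+ds} - B_s) has mean 0. By the Itô isometry:
  Var( int_0^t f(s) dB_s ) = E[ (int_0^t f(s) dB_s)^2 ] = int_0^t f(s)^2 ds.
Here f(s) = 6*s^3, so f(s)^2 = 36*s^6. Integrate:
  int_0^t (36*s^6) ds = 36*t^7/7.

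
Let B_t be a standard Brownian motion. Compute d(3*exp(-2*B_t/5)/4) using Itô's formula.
d(3*exp(-2*B_t/5)/4) = (3*exp(-2*B_t/5)/50) dt + (-3*exp(-2*B_t/5)/10) dB_t

Itô's formula for f(B_t) gives d f(B_t) = f'(B_t) dB_t + (1/2) f''(B_t) dt. Compute derivatives of f(x) = 3*exp(-2*x/5)/4:
  f'(x)  = -3*exp(-2*x/5)/10
  f''(x) = 3*exp(-2*x/5)/25
Substitute x = B_t and multiply the f'' term by 1/2:
  drift     = (1/2) * (3*exp(-2*x/5)/25) evaluated at B_t = 3*exp(-2*B_t/5)/50
  diffusion = (-3*exp(-2*x/5)/10) evaluated at B_t = -3*exp(-2*B_t/5)/10
Therefore d(3*exp(-2*B_t/5)/4) = (3*exp(-2*B_t/5)/50) dt + (-3*exp(-2*B_t/5)/10) dB_t.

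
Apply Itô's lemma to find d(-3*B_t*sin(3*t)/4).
d(-3*B_t*sin(3*t)/4) = (-9*B_t*cos(3*t)/4) dt + (-3*sin(3*t)/4) dB_t

Itô's formula for f(t, x): d f(t, B_t) = (f_t + (1/2) f_xx) dt + f_x dB_t. Compute partials of f(t, x) = -3*x*sin(3*t)/4:
  f_t(t,x)  = -9*x*cos(3*t)/4
  f_x(t,x)  = -3*sin(3*t)/4
  f_xx(t,x) = 0
Assemble drift = f_t + (1/2) f_xx = -9*x*cos(3*t)/4 and diffusion = f_x = -3*sin(3*t)/4. Substituting x = B_t:
  d(-3*B_t*sin(3*t)/4) = (-9*B_t*cos(3*t)/4) dt + (-3*sin(3*t)/4) dB_t.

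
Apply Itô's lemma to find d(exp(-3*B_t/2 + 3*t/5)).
d(exp(-3*B_t/2 + 3*t/5)) = (69*exp(-3*B_t/2 + 3*t/5)/40) dt + (-3*exp(-3*B_t/2 + 3*t/5)/2) dB_t

Itô's formula for f(t, x): d f(t, B_t) = (f_t + (1/2) f_xx) dt + f_x dB_t. Compute partials of f(t, x) = exp(3*t/5 - 3*x/2):
  f_t(t,x)  = 3*exp(3*t/5 - 3*x/2)/5
  f_x(t,x)  = -3*exp(3*t/5 - 3*x/2)/2
  f_xx(t,x) = 9*exp(3*t/5 - 3*x/2)/4
Assemble drift = f_t + (1/2) f_xx = 69*exp(3*t/5 - 3*x/2)/40 and diffusion = f_x = -3*exp(3*t/5 - 3*x/2)/2. Substituting x = B_t:
  d(exp(-3*B_t/2 + 3*t/5)) = (69*exp(-3*B_t/2 + 3*t/5)/40) dt + (-3*exp(-3*B_t/2 + 3*t/5)/2) dB_t.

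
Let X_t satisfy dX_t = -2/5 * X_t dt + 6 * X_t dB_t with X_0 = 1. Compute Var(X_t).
Var(X_t) = (exp(36*t) - 1)*exp(-4*t/5)

For GBM dX = mu X dt + sigma X dB with X_0 = x_0, apply Itô to Y = log X: dY = (mu - sigma^2/2) dt + sigma dB, so Y_t = log(x_0) + (mu - sigma^2/2) t + sigma B_t and hence X_t = x_0 * exp((mu - sigma^2/2) t + sigma B_t).
With mu = -2/5, sigma = 6, x_0 = 1, this gives:
  X_t = 1 * exp((-92/5) * t + (6) * B_t).
Since sigma*B_t ~ Normal(0, sigma^2 t), E[exp(sigma*B_t)] = exp(sigma^2 t / 2); so E[X_t] = x_0 * exp((mu - sigma^2/2) t) * exp(sigma^2 t / 2) = x_0 * exp(mu t) = exp(-2*t/5).
Var(X_t) = E[X_t^2] - (E[X_t])^2 = x_0^2 * exp(2 mu t) * (exp(sigma^2 t) - 1) = (exp(36*t) - 1)*exp(-4*t/5).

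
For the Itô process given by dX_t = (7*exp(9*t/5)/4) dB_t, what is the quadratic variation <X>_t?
<X>_t = 245*exp(18*t/5)/288 - 245/288

For an Itô process dX_t = a(t) dt + b(t) dB_t, the quadratic variation is <X>_t = int_0^t b(s)^2 ds (the drift term does not contribute). Here b(s) = 7*exp(9*s/5)/4, so
  b(s)^2 = 49*exp(18*s/5)/16.
Integrating from 0 to t:
  <X>_t = int_0^t (49*exp(18*s/5)/16) ds = 245*exp(18*t/5)/288 - 245/288.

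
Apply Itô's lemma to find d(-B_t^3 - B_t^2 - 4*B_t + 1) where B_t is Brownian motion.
d(-B_t^3 - B_t^2 - 4*B_t + 1) = (-3*B_t - 1) dt + (-3*B_t^2 - 2*B_t - 4) dB_t

Itô's formula for f(B_t) gives d f(B_t) = f'(B_t) dB_t + (1/2) f''(B_t) dt. Compute derivatives of f(x) = -x^3 - x^2 - 4*x + 1:
  f'(x)  = -3*x^2 - 2*x - 4
  f''(x) = -6*x - 2
Substitute x = B_t and multiply the f'' term by 1/2:
  drift     = (1/2) * (-6*x - 2) evaluated at B_t = -3*B_t - 1
  diffusion = (-3*x^2 - 2*x - 4) evaluated at B_t = -3*B_t^2 - 2*B_t - 4
Therefore d(-B_t^3 - B_t^2 - 4*B_t + 1) = (-3*B_t - 1) dt + (-3*B_t^2 - 2*B_t - 4) dB_t.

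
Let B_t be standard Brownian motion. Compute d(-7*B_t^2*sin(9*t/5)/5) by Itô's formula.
d(-7*B_t^2*sin(9*t/5)/5) = (-63*B_t^2*cos(9*t/5)/25 - 7*sin(9*t/5)/5) dt + (-14*B_t*sin(9*t/5)/5) dB_t

Itô's formula for f(t, x): d f(t, B_t) = (f_t + (1/2) f_xx) dt + f_x dB_t. Compute partials of f(t, x) = -7*x^2*sin(9*t/5)/5:
  f_t(t,x)  = -63*x^2*cos(9*t/5)/25
  f_x(t,x)  = -14*x*sin(9*t/5)/5
  f_xx(t,x) = -14*sin(9*t/5)/5
Assemble drift = f_t + (1/2) f_xx = -63*x^2*cos(9*t/5)/25 - 7*sin(9*t/5)/5 and diffusion = f_x = -14*x*sin(9*t/5)/5. Substituting x = B_t:
  d(-7*B_t^2*sin(9*t/5)/5) = (-63*B_t^2*cos(9*t/5)/25 - 7*sin(9*t/5)/5) dt + (-14*B_t*sin(9*t/5)/5) dB_t.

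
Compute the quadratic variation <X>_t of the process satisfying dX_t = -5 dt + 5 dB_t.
<X>_t = 25*t

For an Itô process dX_t = a(t) dt + b(t) dB_t, the quadratic variation is <X>_t = int_0^t b(s)^2 ds (the drift term does not contribute). Here b(s) = 5, so
  b(s)^2 = 25.
Integrating from 0 to t:
  <X>_t = int_0^t (25) ds = 25*t.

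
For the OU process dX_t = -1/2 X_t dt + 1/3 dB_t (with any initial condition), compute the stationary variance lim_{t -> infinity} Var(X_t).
lim Var(X_t) = 1/9

The OU SDE dX = -theta X dt + sigma dB admits the integrating factor exp(theta t): d(exp(theta t) X_t) = sigma exp(theta t) dB_t. Integrating from 0 to t gives X_t = x_0 * exp(-theta t) + sigma * int_0^t exp(-theta (t-s)) dB_s for any initial x_0. The Itô integral has variance (by the Itô isometry) sigma^2 * int_0^t exp(-2 theta (t - s)) ds = sigma^2 * (1 - exp(-2 theta t)) / (2 theta), independent of x_0.
With theta = 1/2, sigma = 1/3:
  Var(X_t) = (1/3)^2 * (1 - exp(-2*1/2 t)) / (2 * 1/2) = (exp(t) - 1)*exp(-t)/9.
As t -> infinity, exp(-2*1/2 t) -> 0, so the stationary variance is sigma^2 / (2 theta) = 1/9.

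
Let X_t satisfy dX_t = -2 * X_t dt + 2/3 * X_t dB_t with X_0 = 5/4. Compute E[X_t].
E[X_t] = 5*exp(-2*t)/4

For GBM dX = mu X dt + sigma X dB with X_0 = x_0, apply Itô to Y = log X: dY = (mu - sigma^2/2) dt + sigma dB, so Y_t = log(x_0) + (mu - sigma^2/2) t + sigma B_t and hence X_t = x_0 * exp((mu - sigma^2/2) t + sigma B_t).
With mu = -2, sigma = 2/3, x_0 = 5/4, this gives:
  X_t = 5/4 * exp((-20/9) * t + (2/3) * B_t).
Since sigma*B_t ~ Normal(0, sigma^2 t), E[exp(sigma*B_t)] = exp(sigma^2 t / 2); so E[X_t] = x_0 * exp((mu - sigma^2/2) t) * exp(sigma^2 t / 2) = x_0 * exp(mu t) = 5*exp(-2*t)/4.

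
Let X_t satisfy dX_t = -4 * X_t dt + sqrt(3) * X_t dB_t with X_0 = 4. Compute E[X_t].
E[X_t] = 4*exp(-4*t)

For GBM dX = mu X dt + sigma X dB with X_0 = x_0, apply Itô to Y = log X: dY = (mu - sigma^2/2) dt + sigma dB, so Y_t = log(x_0) + (mu - sigma^2/2) t + sigma B_t and hence X_t = x_0 * exp((mu - sigma^2/2) t + sigma B_t).
With mu = -4, sigma = sqrt(3), x_0 = 4, this gives:
  X_t = 4 * exp((-11/2) * t + (sqrt(3)) * B_t).
Since sigma*B_t ~ Normal(0, sigma^2 t), E[exp(sigma*B_t)] = exp(sigma^2 t / 2); so E[X_t] = x_0 * exp((mu - sigma^2/2) t) * exp(sigma^2 t / 2) = x_0 * exp(mu t) = 4*exp(-4*t).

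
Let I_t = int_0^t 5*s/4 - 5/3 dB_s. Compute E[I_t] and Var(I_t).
E[I_t] = 0; Var(I_t) = 25*t*(3*t^2 - 12*t + 16)/144

The Itô integral of a deterministic integrand f(s) has mean 0 because each increment f(s) * (B_{s+ds} - B_s) has mean 0. By the Itô isometry:
  Var( int_0^t f(s) dB_s ) = E[ (int_0^t f(s) dB_s)^2 ] = int_0^t f(s)^2 ds.
Here f(s) = 5*s/4 - 5/3, so f(s)^2 = 25*(3*s - 4)^2/144. Integrate:
  int_0^t (25*(3*s - 4)^2/144) ds = 25*t*(3*t^2 - 12*t + 16)/144.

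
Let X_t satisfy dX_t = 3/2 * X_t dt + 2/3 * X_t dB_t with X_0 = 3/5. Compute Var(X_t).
Var(X_t) = 9*(exp(4*t/9) - 1)*exp(3*t)/25

For GBM dX = mu X dt + sigma X dB with X_0 = x_0, apply Itô to Y = log X: dY = (mu - sigma^2/2) dt + sigma dB, so Y_t = log(x_0) + (mu - sigma^2/2) t + sigma B_t and hence X_t = x_0 * exp((mu - sigma^2/2) t + sigma B_t).
With mu = 3/2, sigma = 2/3, x_0 = 3/5, this gives:
  X_t = 3/5 * exp((23/18) * t + (2/3) * B_t).
Since sigma*B_t ~ Normal(0, sigma^2 t), E[exp(sigma*B_t)] = exp(sigma^2 t / 2); so E[X_t] = x_0 * exp((mu - sigma^2/2) t) * exp(sigma^2 t / 2) = x_0 * exp(mu t) = 3*exp(3*t/2)/5.
Var(X_t) = E[X_t^2] - (E[X_t])^2 = x_0^2 * exp(2 mu t) * (exp(sigma^2 t) - 1) = 9*(exp(4*t/9) - 1)*exp(3*t)/25.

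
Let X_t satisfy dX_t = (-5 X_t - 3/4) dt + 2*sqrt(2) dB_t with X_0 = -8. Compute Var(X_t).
Var(X_t) = 4/5 - 4*exp(-10*t)/5

The variance V(t) = Var(X_t) satisfies V'(t) = 2 a V(t) + c^2 with V(0) = 0 (drift coefficient is linear in X, diffusion is constant). With a = -5, c = 2*sqrt(2), the solution is
  V(t) = (c^2 / (2 a)) * (exp(2 a t) - 1)
       = ((2*sqrt(2))^2 / (2*(-5))) * (exp((-10) t) - 1)
       = 4/5 - 4*exp(-10*t)/5.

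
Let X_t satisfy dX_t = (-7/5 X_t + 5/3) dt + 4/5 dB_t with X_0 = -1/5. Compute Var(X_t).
Var(X_t) = 8/35 - 8*exp(-14*t/5)/35

The variance V(t) = Var(X_t) satisfies V'(t) = 2 a V(t) + c^2 with V(0) = 0 (drift coefficient is linear in X, diffusion is constant). With a = -7/5, c = 4/5, the solution is
  V(t) = (c^2 / (2 a)) * (exp(2 a t) - 1)
       = ((4/5)^2 / (2*(-7/5))) * (exp((-14/5) t) - 1)
       = 8/35 - 8*exp(-14*t/5)/35.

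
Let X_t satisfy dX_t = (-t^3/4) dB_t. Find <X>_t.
<X>_t = t^7/112

For an Itô process dX_t = a(t) dt + b(t) dB_t, the quadratic variation is <X>_t = int_0^t b(s)^2 ds (the drift term does not contribute). Here b(s) = -s^3/4, so
  b(s)^2 = s^6/16.
Integrating from 0 to t:
  <X>_t = int_0^t (s^6/16) ds = t^7/112.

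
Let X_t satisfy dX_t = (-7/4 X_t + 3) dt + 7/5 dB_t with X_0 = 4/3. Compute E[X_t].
E[X_t] = 12/7 - 8*exp(-7*t/4)/21

Taking expectations and using E[dB_t] = 0, the mean m(t) = E[X_t] satisfies the ODE m'(t) = a m(t) + b with m(0) = x_0. With a = -7/4, b = 3, x_0 = 4/3, the solution is
  m(t) = x_0 * exp(a t) + (b/a) * (exp(a t) - 1)
       = (4/3) * exp((-7/4) t) + (3/(-7/4)) * (exp((-7/4) t) - 1)
       = 12/7 - 8*exp(-7*t/4)/21.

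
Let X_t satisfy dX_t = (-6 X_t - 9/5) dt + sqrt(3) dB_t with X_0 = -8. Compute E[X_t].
E[X_t] = -3/10 - 77*exp(-6*t)/10

Taking expectations and using E[dB_t] = 0, the mean m(t) = E[X_t] satisfies the ODE m'(t) = a m(t) + b with m(0) = x_0. With a = -6, b = -9/5, x_0 = -8, the solution is
  m(t) = x_0 * exp(a t) + (b/a) * (exp(a t) - 1)
       = (-8) * exp((-6) t) + ((-9/5)/(-6)) * (exp((-6) t) - 1)
       = -3/10 - 77*exp(-6*t)/10.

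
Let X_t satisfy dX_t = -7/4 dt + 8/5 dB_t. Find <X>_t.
<X>_t = 64*t/25

For an Itô process dX_t = a(t) dt + b(t) dB_t, the quadratic variation is <X>_t = int_0^t b(s)^2 ds (the drift term does not contribute). Here b(s) = 8/5, so
  b(s)^2 = 64/25.
Integrating from 0 to t:
  <X>_t = int_0^t (64/25) ds = 64*t/25.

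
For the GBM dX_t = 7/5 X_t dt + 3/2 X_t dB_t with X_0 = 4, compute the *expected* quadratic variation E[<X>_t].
E[<X>_t] = 720*exp(101*t/20)/101 - 720/101

<X>_t = int_0^t ((3/2) * X_s)^2 ds. Taking expectation inside the integral: E[<X>_t] = (3/2)^2 * int_0^t E[X_s^2] ds. For GBM, E[X_s^2] = x_0^2 * exp((2 mu + sigma^2) s). Integrating:
  E[<X>_t] = (3/2)^2 * 4^2 * (exp((2*(7/5) + (3/2)^2) t) - 1) / (2*(7/5) + (3/2)^2)
           = (3/2)^2 * 4^2 * (exp((101/20) t) - 1) / (101/20) = 720*exp(101*t/20)/101 - 720/101.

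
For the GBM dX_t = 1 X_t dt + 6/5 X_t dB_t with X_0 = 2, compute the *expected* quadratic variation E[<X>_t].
E[<X>_t] = 72*exp(86*t/25)/43 - 72/43

<X>_t = int_0^t ((6/5) * X_s)^2 ds. Taking expectation inside the integral: E[<X>_t] = (6/5)^2 * int_0^t E[X_s^2] ds. For GBM, E[X_s^2] = x_0^2 * exp((2 mu + sigma^2) s). Integrating:
  E[<X>_t] = (6/5)^2 * 2^2 * (exp((2*1 + (6/5)^2) t) - 1) / (2*1 + (6/5)^2)
           = (6/5)^2 * 2^2 * (exp((86/25) t) - 1) / (86/25) = 72*exp(86*t/25)/43 - 72/43.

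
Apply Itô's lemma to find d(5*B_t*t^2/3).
d(5*B_t*t^2/3) = (10*B_t*t/3) dt + (5*t^2/3) dB_t

Itô's formula for f(t, x): d f(t, B_t) = (f_t + (1/2) f_xx) dt + f_x dB_t. Compute partials of f(t, x) = 5*t^2*x/3:
  f_t(t,x)  = 10*t*x/3
  f_x(t,x)  = 5*t^2/3
  f_xx(t,x) = 0
Assemble drift = f_t + (1/2) f_xx = 10*t*x/3 and diffusion = f_x = 5*t^2/3. Substituting x = B_t:
  d(5*B_t*t^2/3) = (10*B_t*t/3) dt + (5*t^2/3) dB_t.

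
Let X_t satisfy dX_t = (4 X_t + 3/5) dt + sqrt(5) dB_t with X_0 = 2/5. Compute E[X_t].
E[X_t] = 11*exp(4*t)/20 - 3/20

Taking expectations and using E[dB_t] = 0, the mean m(t) = E[X_t] satisfies the ODE m'(t) = a m(t) + b with m(0) = x_0. With a = 4, b = 3/5, x_0 = 2/5, the solution is
  m(t) = x_0 * exp(a t) + (b/a) * (exp(a t) - 1)
       = (2/5) * exp(4 t) + ((3/5)/4) * (exp(4 t) - 1)
       = 11*exp(4*t)/20 - 3/20.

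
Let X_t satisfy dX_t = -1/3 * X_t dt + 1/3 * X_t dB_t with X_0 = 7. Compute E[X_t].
E[X_t] = 7*exp(-t/3)

For GBM dX = mu X dt + sigma X dB with X_0 = x_0, apply Itô to Y = log X: dY = (mu - sigma^2/2) dt + sigma dB, so Y_t = log(x_0) + (mu - sigma^2/2) t + sigma B_t and hence X_t = x_0 * exp((mu - sigma^2/2) t + sigma B_t).
With mu = -1/3, sigma = 1/3, x_0 = 7, this gives:
  X_t = 7 * exp((-7/18) * t + (1/3) * B_t).
Since sigma*B_t ~ Normal(0, sigma^2 t), E[exp(sigma*B_t)] = exp(sigma^2 t / 2); so E[X_t] = x_0 * exp((mu - sigma^2/2) t) * exp(sigma^2 t / 2) = x_0 * exp(mu t) = 7*exp(-t/3).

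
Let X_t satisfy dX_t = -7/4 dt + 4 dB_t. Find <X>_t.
<X>_t = 16*t

For an Itô process dX_t = a(t) dt + b(t) dB_t, the quadratic variation is <X>_t = int_0^t b(s)^2 ds (the drift term does not contribute). Here b(s) = 4, so
  b(s)^2 = 16.
Integrating from 0 to t:
  <X>_t = int_0^t (16) ds = 16*t.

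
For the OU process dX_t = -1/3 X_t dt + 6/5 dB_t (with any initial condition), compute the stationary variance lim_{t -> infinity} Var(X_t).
lim Var(X_t) = 54/25

The OU SDE dX = -theta X dt + sigma dB admits the integrating factor exp(theta t): d(exp(theta t) X_t) = sigma exp(theta t) dB_t. Integrating from 0 to t gives X_t = x_0 * exp(-theta t) + sigma * int_0^t exp(-theta (t-s)) dB_s for any initial x_0. The Itô integral has variance (by the Itô isometry) sigma^2 * int_0^t exp(-2 theta (t - s)) ds = sigma^2 * (1 - exp(-2 theta t)) / (2 theta), independent of x_0.
With theta = 1/3, sigma = 6/5:
  Var(X_t) = (6/5)^2 * (1 - exp(-2*1/3 t)) / (2 * 1/3) = 54/25 - 54*exp(-2*t/3)/25.
As t -> infinity, exp(-2*1/3 t) -> 0, so the stationary variance is sigma^2 / (2 theta) = 54/25.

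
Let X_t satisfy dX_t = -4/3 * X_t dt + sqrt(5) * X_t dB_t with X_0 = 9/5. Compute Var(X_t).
Var(X_t) = (81*exp(5*t) - 81)*exp(-8*t/3)/25

For GBM dX = mu X dt + sigma X dB with X_0 = x_0, apply Itô to Y = log X: dY = (mu - sigma^2/2) dt + sigma dB, so Y_t = log(x_0) + (mu - sigma^2/2) t + sigma B_t and hence X_t = x_0 * exp((mu - sigma^2/2) t + sigma B_t).
With mu = -4/3, sigma = sqrt(5), x_0 = 9/5, this gives:
  X_t = 9/5 * exp((-23/6) * t + (sqrt(5)) * B_t).
Since sigma*B_t ~ Normal(0, sigma^2 t), E[exp(sigma*B_t)] = exp(sigma^2 t / 2); so E[X_t] = x_0 * exp((mu - sigma^2/2) t) * exp(sigma^2 t / 2) = x_0 * exp(mu t) = 9*exp(-4*t/3)/5.
Var(X_t) = E[X_t^2] - (E[X_t])^2 = x_0^2 * exp(2 mu t) * (exp(sigma^2 t) - 1) = (81*exp(5*t) - 81)*exp(-8*t/3)/25.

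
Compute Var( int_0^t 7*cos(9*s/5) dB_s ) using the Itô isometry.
Var = 49*t/2 + 245*sin(18*t/5)/36

The Itô integral of a deterministic integrand f(s) has mean 0 because each increment f(s) * (B_{s+ds} - B_s) has mean 0. By the Itô isometry:
  Var( int_0^t f(s) dB_s ) = E[ (int_0^t f(s) dB_s)^2 ] = int_0^t f(s)^2 ds.
Here f(s) = 7*cos(9*s/5), so f(s)^2 = 49*cos(9*s/5)^2. Integrate:
  int_0^t (49*cos(9*s/5)^2) ds = 49*t/2 + 245*sin(18*t/5)/36.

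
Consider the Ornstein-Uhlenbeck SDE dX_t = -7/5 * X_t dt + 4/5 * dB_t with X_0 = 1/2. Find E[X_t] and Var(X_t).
E[X_t] = exp(-7*t/5)/2; Var(X_t) = 8/35 - 8*exp(-14*t/5)/35

The OU SDE dX = -theta X dt + sigma dB admits the integrating factor exp(theta t): d(exp(theta t) X_t) = sigma exp(theta t) dB_t. Integrating from 0 to t:
  X_t = x_0 * exp(-theta t) + sigma * int_0^t exp(-theta (t-s)) dB_s.
The Itô integral has mean 0 and (by the Itô isometry) variance sigma^2 * int_0^t exp(-2 theta (t - s)) ds = sigma^2 * (1 - exp(-2 theta t)) / (2 theta).
With theta = 7/5, sigma = 4/5, x_0 = 1/2:
  E[X_t] = 1/2 * exp(-7/5 t) = exp(-7*t/5)/2
  Var(X_t) = (4/5)^2 * (1 - exp(-2*7/5 t)) / (2 * 7/5) = 8/35 - 8*exp(-14*t/5)/35.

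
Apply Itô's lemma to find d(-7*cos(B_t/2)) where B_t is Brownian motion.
d(-7*cos(B_t/2)) = (7*cos(B_t/2)/8) dt + (7*sin(B_t/2)/2) dB_t

Itô's formula for f(B_t) gives d f(B_t) = f'(B_t) dB_t + (1/2) f''(B_t) dt. Compute derivatives of f(x) = -7*cos(x/2):
  f'(x)  = 7*sin(x/2)/2
  f''(x) = 7*cos(x/2)/4
Substitute x = B_t and multiply the f'' term by 1/2:
  drift     = (1/2) * (7*cos(x/2)/4) evaluated at B_t = 7*cos(B_t/2)/8
  diffusion = (7*sin(x/2)/2) evaluated at B_t = 7*sin(B_t/2)/2
Therefore d(-7*cos(B_t/2)) = (7*cos(B_t/2)/8) dt + (7*sin(B_t/2)/2) dB_t.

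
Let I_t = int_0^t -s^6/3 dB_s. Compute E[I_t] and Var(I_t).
E[I_t] = 0; Var(I_t) = t^13/117

The Itô integral of a deterministic integrand f(s) has mean 0 because each increment f(s) * (B_{s+ds} - B_s) has mean 0. By the Itô isometry:
  Var( int_0^t f(s) dB_s ) = E[ (int_0^t f(s) dB_s)^2 ] = int_0^t f(s)^2 ds.
Here f(s) = -s^6/3, so f(s)^2 = s^12/9. Integrate:
  int_0^t (s^12/9) ds = t^13/117.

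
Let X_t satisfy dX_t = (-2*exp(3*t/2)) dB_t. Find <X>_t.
<X>_t = 4*exp(3*t)/3 - 4/3

For an Itô process dX_t = a(t) dt + b(t) dB_t, the quadratic variation is <X>_t = int_0^t b(s)^2 ds (the drift term does not contribute). Here b(s) = -2*exp(3*s/2), so
  b(s)^2 = 4*exp(3*s).
Integrating from 0 to t:
  <X>_t = int_0^t (4*exp(3*s)) ds = 4*exp(3*t)/3 - 4/3.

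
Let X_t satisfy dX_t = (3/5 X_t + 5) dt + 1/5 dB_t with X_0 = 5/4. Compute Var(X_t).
Var(X_t) = exp(6*t/5)/30 - 1/30

The variance V(t) = Var(X_t) satisfies V'(t) = 2 a V(t) + c^2 with V(0) = 0 (drift coefficient is linear in X, diffusion is constant). With a = 3/5, c = 1/5, the solution is
  V(t) = (c^2 / (2 a)) * (exp(2 a t) - 1)
       = ((1/5)^2 / (2*(3/5))) * (exp((6/5) t) - 1)
       = exp(6*t/5)/30 - 1/30.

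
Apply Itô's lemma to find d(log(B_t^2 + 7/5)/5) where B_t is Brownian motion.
d(log(B_t^2 + 7/5)/5) = ((7 - 5*B_t^2)/(5*B_t^2 + 7)^2) dt + (2*B_t/(5*B_t^2 + 7)) dB_t

Itô's formula for f(B_t) gives d f(B_t) = f'(B_t) dB_t + (1/2) f''(B_t) dt. Compute derivatives of f(x) = log(x^2 + 7/5)/5:
  f'(x)  = 2*x/(5*x^2 + 7)
  f''(x) = 2*(7 - 5*x^2)/(5*x^2 + 7)^2
Substitute x = B_t and multiply the f'' term by 1/2:
  drift     = (1/2) * (2*(7 - 5*x^2)/(5*x^2 + 7)^2) evaluated at B_t = (7 - 5*B_t^2)/(5*B_t^2 + 7)^2
  diffusion = (2*x/(5*x^2 + 7)) evaluated at B_t = 2*B_t/(5*B_t^2 + 7)
Therefore d(log(B_t^2 + 7/5)/5) = ((7 - 5*B_t^2)/(5*B_t^2 + 7)^2) dt + (2*B_t/(5*B_t^2 + 7)) dB_t.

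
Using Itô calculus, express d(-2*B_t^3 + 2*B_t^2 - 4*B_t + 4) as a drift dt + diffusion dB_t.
d(-2*B_t^3 + 2*B_t^2 - 4*B_t + 4) = (2 - 6*B_t) dt + (-6*B_t^2 + 4*B_t - 4) dB_t

Itô's formula for f(B_t) gives d f(B_t) = f'(B_t) dB_t + (1/2) f''(B_t) dt. Compute derivatives of f(x) = -2*x^3 + 2*x^2 - 4*x + 4:
  f'(x)  = -6*x^2 + 4*x - 4
  f''(x) = 4 - 12*x
Substitute x = B_t and multiply the f'' term by 1/2:
  drift     = (1/2) * (4 - 12*x) evaluated at B_t = 2 - 6*B_t
  diffusion = (-6*x^2 + 4*x - 4) evaluated at B_t = -6*B_t^2 + 4*B_t - 4
Therefore d(-2*B_t^3 + 2*B_t^2 - 4*B_t + 4) = (2 - 6*B_t) dt + (-6*B_t^2 + 4*B_t - 4) dB_t.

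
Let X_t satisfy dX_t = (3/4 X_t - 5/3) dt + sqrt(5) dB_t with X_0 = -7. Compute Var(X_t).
Var(X_t) = 10*exp(3*t/2)/3 - 10/3

The variance V(t) = Var(X_t) satisfies V'(t) = 2 a V(t) + c^2 with V(0) = 0 (drift coefficient is linear in X, diffusion is constant). With a = 3/4, c = sqrt(5), the solution is
  V(t) = (c^2 / (2 a)) * (exp(2 a t) - 1)
       = (sqrt(5)^2 / (2*(3/4))) * (exp((3/2) t) - 1)
       = 10*exp(3*t/2)/3 - 10/3.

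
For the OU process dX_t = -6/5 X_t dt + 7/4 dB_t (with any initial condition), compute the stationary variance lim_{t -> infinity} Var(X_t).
lim Var(X_t) = 245/192

The OU SDE dX = -theta X dt + sigma dB admits the integrating factor exp(theta t): d(exp(theta t) X_t) = sigma exp(theta t) dB_t. Integrating from 0 to t gives X_t = x_0 * exp(-theta t) + sigma * int_0^t exp(-theta (t-s)) dB_s for any initial x_0. The Itô integral has variance (by the Itô isometry) sigma^2 * int_0^t exp(-2 theta (t - s)) ds = sigma^2 * (1 - exp(-2 theta t)) / (2 theta), independent of x_0.
With theta = 6/5, sigma = 7/4:
  Var(X_t) = (7/4)^2 * (1 - exp(-2*6/5 t)) / (2 * 6/5) = 245/192 - 245*exp(-12*t/5)/192.
As t -> infinity, exp(-2*6/5 t) -> 0, so the stationary variance is sigma^2 / (2 theta) = 245/192.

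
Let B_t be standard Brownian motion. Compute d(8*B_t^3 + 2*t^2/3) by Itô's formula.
d(8*B_t^3 + 2*t^2/3) = (24*B_t + 4*t/3) dt + (24*B_t^2) dB_t

Itô's formula for f(t, x): d f(t, B_t) = (f_t + (1/2) f_xx) dt + f_x dB_t. Compute partials of f(t, x) = 2*t^2/3 + 8*x^3:
  f_t(t,x)  = 4*t/3
  f_x(t,x)  = 24*x^2
  f_xx(t,x) = 48*x
Assemble drift = f_t + (1/2) f_xx = 4*t/3 + 24*x and diffusion = f_x = 24*x^2. Substituting x = B_t:
  d(8*B_t^3 + 2*t^2/3) = (24*B_t + 4*t/3) dt + (24*B_t^2) dB_t.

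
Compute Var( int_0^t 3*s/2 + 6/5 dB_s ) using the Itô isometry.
Var = 3*t*(25*t^2 + 60*t + 48)/100

The Itô integral of a deterministic integrand f(s) has mean 0 because each increment f(s) * (B_{s+ds} - B_s) has mean 0. By the Itô isometry:
  Var( int_0^t f(s) dB_s ) = E[ (int_0^t f(s) dB_s)^2 ] = int_0^t f(s)^2 ds.
Here f(s) = 3*s/2 + 6/5, so f(s)^2 = 9*(5*s + 4)^2/100. Integrate:
  int_0^t (9*(5*s + 4)^2/100) ds = 3*t*(25*t^2 + 60*t + 48)/100.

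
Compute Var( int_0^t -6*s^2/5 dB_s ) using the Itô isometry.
Var = 36*t^5/125

The Itô integral of a deterministic integrand f(s) has mean 0 because each increment f(s) * (B_{s+ds} - B_s) has mean 0. By the Itô isometry:
  Var( int_0^t f(s) dB_s ) = E[ (int_0^t f(s) dB_s)^2 ] = int_0^t f(s)^2 ds.
Here f(s) = -6*s^2/5, so f(s)^2 = 36*s^4/25. Integrate:
  int_0^t (36*s^4/25) ds = 36*t^5/125.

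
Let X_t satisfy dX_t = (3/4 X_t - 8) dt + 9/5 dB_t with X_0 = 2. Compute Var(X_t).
Var(X_t) = 54*exp(3*t/2)/25 - 54/25

The variance V(t) = Var(X_t) satisfies V'(t) = 2 a V(t) + c^2 with V(0) = 0 (drift coefficient is linear in X, diffusion is constant). With a = 3/4, c = 9/5, the solution is
  V(t) = (c^2 / (2 a)) * (exp(2 a t) - 1)
       = ((9/5)^2 / (2*(3/4))) * (exp((3/2) t) - 1)
       = 54*exp(3*t/2)/25 - 54/25.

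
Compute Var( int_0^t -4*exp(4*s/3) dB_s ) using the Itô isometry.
Var = 6*exp(8*t/3) - 6

The Itô integral of a deterministic integrand f(s) has mean 0 because each increment f(s) * (B_{s+ds} - B_s) has mean 0. By the Itô isometry:
  Var( int_0^t f(s) dB_s ) = E[ (int_0^t f(s) dB_s)^2 ] = int_0^t f(s)^2 ds.
Here f(s) = -4*exp(4*s/3), so f(s)^2 = 16*exp(8*s/3). Integrate:
  int_0^t (16*exp(8*s/3)) ds = 6*exp(8*t/3) - 6.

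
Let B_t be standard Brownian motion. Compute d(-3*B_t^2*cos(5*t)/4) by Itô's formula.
d(-3*B_t^2*cos(5*t)/4) = (15*B_t^2*sin(5*t)/4 - 3*cos(5*t)/4) dt + (-3*B_t*cos(5*t)/2) dB_t

Itô's formula for f(t, x): d f(t, B_t) = (f_t + (1/2) f_xx) dt + f_x dB_t. Compute partials of f(t, x) = -3*x^2*cos(5*t)/4:
  f_t(t,x)  = 15*x^2*sin(5*t)/4
  f_x(t,x)  = -3*x*cos(5*t)/2
  f_xx(t,x) = -3*cos(5*t)/2
Assemble drift = f_t + (1/2) f_xx = 15*x^2*sin(5*t)/4 - 3*cos(5*t)/4 and diffusion = f_x = -3*x*cos(5*t)/2. Substituting x = B_t:
  d(-3*B_t^2*cos(5*t)/4) = (15*B_t^2*sin(5*t)/4 - 3*cos(5*t)/4) dt + (-3*B_t*cos(5*t)/2) dB_t.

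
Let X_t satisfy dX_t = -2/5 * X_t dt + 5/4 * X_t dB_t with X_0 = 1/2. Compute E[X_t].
E[X_t] = exp(-2*t/5)/2

For GBM dX = mu X dt + sigma X dB with X_0 = x_0, apply Itô to Y = log X: dY = (mu - sigma^2/2) dt + sigma dB, so Y_t = log(x_0) + (mu - sigma^2/2) t + sigma B_t and hence X_t = x_0 * exp((mu - sigma^2/2) t + sigma B_t).
With mu = -2/5, sigma = 5/4, x_0 = 1/2, this gives:
  X_t = 1/2 * exp((-189/160) * t + (5/4) * B_t).
Since sigma*B_t ~ Normal(0, sigma^2 t), E[exp(sigma*B_t)] = exp(sigma^2 t / 2); so E[X_t] = x_0 * exp((mu - sigma^2/2) t) * exp(sigma^2 t / 2) = x_0 * exp(mu t) = exp(-2*t/5)/2.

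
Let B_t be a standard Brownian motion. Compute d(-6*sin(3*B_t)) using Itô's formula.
d(-6*sin(3*B_t)) = (27*sin(3*B_t)) dt + (-18*cos(3*B_t)) dB_t

Itô's formula for f(B_t) gives d f(B_t) = f'(B_t) dB_t + (1/2) f''(B_t) dt. Compute derivatives of f(x) = -6*sin(3*x):
  f'(x)  = -18*cos(3*x)
  f''(x) = 54*sin(3*x)
Substitute x = B_t and multiply the f'' term by 1/2:
  drift     = (1/2) * (54*sin(3*x)) evaluated at B_t = 27*sin(3*B_t)
  diffusion = (-18*cos(3*x)) evaluated at B_t = -18*cos(3*B_t)
Therefore d(-6*sin(3*B_t)) = (27*sin(3*B_t)) dt + (-18*cos(3*B_t)) dB_t.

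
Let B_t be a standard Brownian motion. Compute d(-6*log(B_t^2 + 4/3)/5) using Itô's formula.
d(-6*log(B_t^2 + 4/3)/5) = (18*(3*B_t^2 - 4)/(5*(3*B_t^2 + 4)^2)) dt + (-36*B_t/(15*B_t^2 + 20)) dB_t

Itô's formula for f(B_t) gives d f(B_t) = f'(B_t) dB_t + (1/2) f''(B_t) dt. Compute derivatives of f(x) = -6*log(x^2 + 4/3)/5:
  f'(x)  = -36*x/(15*x^2 + 20)
  f''(x) = 36*(3*x^2 - 4)/(5*(3*x^2 + 4)^2)
Substitute x = B_t and multiply the f'' term by 1/2:
  drift     = (1/2) * (36*(3*x^2 - 4)/(5*(3*x^2 + 4)^2)) evaluated at B_t = 18*(3*B_t^2 - 4)/(5*(3*B_t^2 + 4)^2)
  diffusion = (-36*x/(15*x^2 + 20)) evaluated at B_t = -36*B_t/(15*B_t^2 + 20)
Therefore d(-6*log(B_t^2 + 4/3)/5) = (18*(3*B_t^2 - 4)/(5*(3*B_t^2 + 4)^2)) dt + (-36*B_t/(15*B_t^2 + 20)) dB_t.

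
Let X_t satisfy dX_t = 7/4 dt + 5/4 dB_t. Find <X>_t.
<X>_t = 25*t/16

For an Itô process dX_t = a(t) dt + b(t) dB_t, the quadratic variation is <X>_t = int_0^t b(s)^2 ds (the drift term does not contribute). Here b(s) = 5/4, so
  b(s)^2 = 25/16.
Integrating from 0 to t:
  <X>_t = int_0^t (25/16) ds = 25*t/16.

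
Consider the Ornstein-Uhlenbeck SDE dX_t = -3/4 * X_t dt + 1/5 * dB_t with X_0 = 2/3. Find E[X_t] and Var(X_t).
E[X_t] = 2*exp(-3*t/4)/3; Var(X_t) = 2/75 - 2*exp(-3*t/2)/75

The OU SDE dX = -theta X dt + sigma dB admits the integrating factor exp(theta t): d(exp(theta t) X_t) = sigma exp(theta t) dB_t. Integrating from 0 to t:
  X_t = x_0 * exp(-theta t) + sigma * int_0^t exp(-theta (t-s)) dB_s.
The Itô integral has mean 0 and (by the Itô isometry) variance sigma^2 * int_0^t exp(-2 theta (t - s)) ds = sigma^2 * (1 - exp(-2 theta t)) / (2 theta).
With theta = 3/4, sigma = 1/5, x_0 = 2/3:
  E[X_t] = 2/3 * exp(-3/4 t) = 2*exp(-3*t/4)/3
  Var(X_t) = (1/5)^2 * (1 - exp(-2*3/4 t)) / (2 * 3/4) = 2/75 - 2*exp(-3*t/2)/75.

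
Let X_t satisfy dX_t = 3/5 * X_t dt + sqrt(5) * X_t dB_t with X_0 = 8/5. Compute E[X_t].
E[X_t] = 8*exp(3*t/5)/5

For GBM dX = mu X dt + sigma X dB with X_0 = x_0, apply Itô to Y = log X: dY = (mu - sigma^2/2) dt + sigma dB, so Y_t = log(x_0) + (mu - sigma^2/2) t + sigma B_t and hence X_t = x_0 * exp((mu - sigma^2/2) t + sigma B_t).
With mu = 3/5, sigma = sqrt(5), x_0 = 8/5, this gives:
  X_t = 8/5 * exp((-19/10) * t + (sqrt(5)) * B_t).
Since sigma*B_t ~ Normal(0, sigma^2 t), E[exp(sigma*B_t)] = exp(sigma^2 t / 2); so E[X_t] = x_0 * exp((mu - sigma^2/2) t) * exp(sigma^2 t / 2) = x_0 * exp(mu t) = 8*exp(3*t/5)/5.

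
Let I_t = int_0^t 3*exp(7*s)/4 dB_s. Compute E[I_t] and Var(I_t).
E[I_t] = 0; Var(I_t) = 9*exp(14*t)/224 - 9/224

The Itô integral of a deterministic integrand f(s) has mean 0 because each increment f(s) * (B_{s+ds} - B_s) has mean 0. By the Itô isometry:
  Var( int_0^t f(s) dB_s ) = E[ (int_0^t f(s) dB_s)^2 ] = int_0^t f(s)^2 ds.
Here f(s) = 3*exp(7*s)/4, so f(s)^2 = 9*exp(14*s)/16. Integrate:
  int_0^t (9*exp(14*s)/16) ds = 9*exp(14*t)/224 - 9/224.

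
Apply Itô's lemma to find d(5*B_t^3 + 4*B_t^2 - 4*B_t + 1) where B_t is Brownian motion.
d(5*B_t^3 + 4*B_t^2 - 4*B_t + 1) = (15*B_t + 4) dt + (15*B_t^2 + 8*B_t - 4) dB_t

Itô's formula for f(B_t) gives d f(B_t) = f'(B_t) dB_t + (1/2) f''(B_t) dt. Compute derivatives of f(x) = 5*x^3 + 4*x^2 - 4*x + 1:
  f'(x)  = 15*x^2 + 8*x - 4
  f''(x) = 30*x + 8
Substitute x = B_t and multiply the f'' term by 1/2:
  drift     = (1/2) * (30*x + 8) evaluated at B_t = 15*B_t + 4
  diffusion = (15*x^2 + 8*x - 4) evaluated at B_t = 15*B_t^2 + 8*B_t - 4
Therefore d(5*B_t^3 + 4*B_t^2 - 4*B_t + 1) = (15*B_t + 4) dt + (15*B_t^2 + 8*B_t - 4) dB_t.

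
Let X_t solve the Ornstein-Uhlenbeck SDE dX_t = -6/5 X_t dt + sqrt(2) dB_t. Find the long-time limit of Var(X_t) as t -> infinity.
lim Var(X_t) = 5/6

The OU SDE dX = -theta X dt + sigma dB admits the integrating factor exp(theta t): d(exp(theta t) X_t) = sigma exp(theta t) dB_t. Integrating from 0 to t gives X_t = x_0 * exp(-theta t) + sigma * int_0^t exp(-theta (t-s)) dB_s for any initial x_0. The Itô integral has variance (by the Itô isometry) sigma^2 * int_0^t exp(-2 theta (t - s)) ds = sigma^2 * (1 - exp(-2 theta t)) / (2 theta), independent of x_0.
With theta = 6/5, sigma = sqrt(2):
  Var(X_t) = (sqrt(2))^2 * (1 - exp(-2*6/5 t)) / (2 * 6/5) = 5/6 - 5*exp(-12*t/5)/6.
As t -> infinity, exp(-2*6/5 t) -> 0, so the stationary variance is sigma^2 / (2 theta) = 5/6.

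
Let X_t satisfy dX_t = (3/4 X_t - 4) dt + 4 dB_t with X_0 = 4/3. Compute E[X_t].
E[X_t] = 16/3 - 4*exp(3*t/4)

Taking expectations and using E[dB_t] = 0, the mean m(t) = E[X_t] satisfies the ODE m'(t) = a m(t) + b with m(0) = x_0. With a = 3/4, b = -4, x_0 = 4/3, the solution is
  m(t) = x_0 * exp(a t) + (b/a) * (exp(a t) - 1)
       = (4/3) * exp((3/4) t) + ((-4)/(3/4)) * (exp((3/4) t) - 1)
       = 16/3 - 4*exp(3*t/4).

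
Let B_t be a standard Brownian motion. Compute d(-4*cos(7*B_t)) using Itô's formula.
d(-4*cos(7*B_t)) = (98*cos(7*B_t)) dt + (28*sin(7*B_t)) dB_t

Itô's formula for f(B_t) gives d f(B_t) = f'(B_t) dB_t + (1/2) f''(B_t) dt. Compute derivatives of f(x) = -4*cos(7*x):
  f'(x)  = 28*sin(7*x)
  f''(x) = 196*cos(7*x)
Substitute x = B_t and multiply the f'' term by 1/2:
  drift     = (1/2) * (196*cos(7*x)) evaluated at B_t = 98*cos(7*B_t)
  diffusion = (28*sin(7*x)) evaluated at B_t = 28*sin(7*B_t)
Therefore d(-4*cos(7*B_t)) = (98*cos(7*B_t)) dt + (28*sin(7*B_t)) dB_t.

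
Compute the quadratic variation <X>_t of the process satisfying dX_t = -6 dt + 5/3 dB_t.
<X>_t = 25*t/9

For an Itô process dX_t = a(t) dt + b(t) dB_t, the quadratic variation is <X>_t = int_0^t b(s)^2 ds (the drift term does not contribute). Here b(s) = 5/3, so
  b(s)^2 = 25/9.
Integrating from 0 to t:
  <X>_t = int_0^t (25/9) ds = 25*t/9.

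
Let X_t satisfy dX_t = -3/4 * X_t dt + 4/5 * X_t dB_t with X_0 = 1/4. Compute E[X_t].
E[X_t] = exp(-3*t/4)/4

For GBM dX = mu X dt + sigma X dB with X_0 = x_0, apply Itô to Y = log X: dY = (mu - sigma^2/2) dt + sigma dB, so Y_t = log(x_0) + (mu - sigma^2/2) t + sigma B_t and hence X_t = x_0 * exp((mu - sigma^2/2) t + sigma B_t).
With mu = -3/4, sigma = 4/5, x_0 = 1/4, this gives:
  X_t = 1/4 * exp((-107/100) * t + (4/5) * B_t).
Since sigma*B_t ~ Normal(0, sigma^2 t), E[exp(sigma*B_t)] = exp(sigma^2 t / 2); so E[X_t] = x_0 * exp((mu - sigma^2/2) t) * exp(sigma^2 t / 2) = x_0 * exp(mu t) = exp(-3*t/4)/4.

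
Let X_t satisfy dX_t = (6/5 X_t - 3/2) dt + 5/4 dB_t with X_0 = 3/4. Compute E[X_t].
E[X_t] = 5/4 - exp(6*t/5)/2

Taking expectations and using E[dB_t] = 0, the mean m(t) = E[X_t] satisfies the ODE m'(t) = a m(t) + b with m(0) = x_0. With a = 6/5, b = -3/2, x_0 = 3/4, the solution is
  m(t) = x_0 * exp(a t) + (b/a) * (exp(a t) - 1)
       = (3/4) * exp((6/5) t) + ((-3/2)/(6/5)) * (exp((6/5) t) - 1)
       = 5/4 - exp(6*t/5)/2.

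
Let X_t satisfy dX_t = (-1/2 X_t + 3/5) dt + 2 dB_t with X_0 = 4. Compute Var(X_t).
Var(X_t) = 4 - 4*exp(-t)

The variance V(t) = Var(X_t) satisfies V'(t) = 2 a V(t) + c^2 with V(0) = 0 (drift coefficient is linear in X, diffusion is constant). With a = -1/2, c = 2, the solution is
  V(t) = (c^2 / (2 a)) * (exp(2 a t) - 1)
       = (2^2 / (2*(-1/2))) * (exp((-1) t) - 1)
       = 4 - 4*exp(-t).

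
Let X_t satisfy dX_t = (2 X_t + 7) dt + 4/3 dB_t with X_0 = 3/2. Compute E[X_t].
E[X_t] = 5*exp(2*t) - 7/2

Taking expectations and using E[dB_t] = 0, the mean m(t) = E[X_t] satisfies the ODE m'(t) = a m(t) + b with m(0) = x_0. With a = 2, b = 7, x_0 = 3/2, the solution is
  m(t) = x_0 * exp(a t) + (b/a) * (exp(a t) - 1)
       = (3/2) * exp(2 t) + (7/2) * (exp(2 t) - 1)
       = 5*exp(2*t) - 7/2.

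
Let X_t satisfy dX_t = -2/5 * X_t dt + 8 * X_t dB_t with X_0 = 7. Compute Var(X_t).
Var(X_t) = (49*exp(64*t) - 49)*exp(-4*t/5)

For GBM dX = mu X dt + sigma X dB with X_0 = x_0, apply Itô to Y = log X: dY = (mu - sigma^2/2) dt + sigma dB, so Y_t = log(x_0) + (mu - sigma^2/2) t + sigma B_t and hence X_t = x_0 * exp((mu - sigma^2/2) t + sigma B_t).
With mu = -2/5, sigma = 8, x_0 = 7, this gives:
  X_t = 7 * exp((-162/5) * t + (8) * B_t).
Since sigma*B_t ~ Normal(0, sigma^2 t), E[exp(sigma*B_t)] = exp(sigma^2 t / 2); so E[X_t] = x_0 * exp((mu - sigma^2/2) t) * exp(sigma^2 t / 2) = x_0 * exp(mu t) = 7*exp(-2*t/5).
Var(X_t) = E[X_t^2] - (E[X_t])^2 = x_0^2 * exp(2 mu t) * (exp(sigma^2 t) - 1) = (49*exp(64*t) - 49)*exp(-4*t/5).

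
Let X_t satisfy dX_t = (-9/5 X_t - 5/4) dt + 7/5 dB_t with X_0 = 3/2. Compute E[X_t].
E[X_t] = -25/36 + 79*exp(-9*t/5)/36

Taking expectations and using E[dB_t] = 0, the mean m(t) = E[X_t] satisfies the ODE m'(t) = a m(t) + b with m(0) = x_0. With a = -9/5, b = -5/4, x_0 = 3/2, the solution is
  m(t) = x_0 * exp(a t) + (b/a) * (exp(a t) - 1)
       = (3/2) * exp((-9/5) t) + ((-5/4)/(-9/5)) * (exp((-9/5) t) - 1)
       = -25/36 + 79*exp(-9*t/5)/36.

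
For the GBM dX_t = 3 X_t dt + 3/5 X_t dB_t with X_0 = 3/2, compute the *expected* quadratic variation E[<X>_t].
E[<X>_t] = 27*exp(159*t/25)/212 - 27/212

<X>_t = int_0^t ((3/5) * X_s)^2 ds. Taking expectation inside the integral: E[<X>_t] = (3/5)^2 * int_0^t E[X_s^2] ds. For GBM, E[X_s^2] = x_0^2 * exp((2 mu + sigma^2) s). Integrating:
  E[<X>_t] = (3/5)^2 * (3/2)^2 * (exp((2*3 + (3/5)^2) t) - 1) / (2*3 + (3/5)^2)
           = (3/5)^2 * (3/2)^2 * (exp((159/25) t) - 1) / (159/25) = 27*exp(159*t/25)/212 - 27/212.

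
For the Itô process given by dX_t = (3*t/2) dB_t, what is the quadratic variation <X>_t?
<X>_t = 3*t^3/4

For an Itô process dX_t = a(t) dt + b(t) dB_t, the quadratic variation is <X>_t = int_0^t b(s)^2 ds (the drift term does not contribute). Here b(s) = 3*s/2, so
  b(s)^2 = 9*s^2/4.
Integrating from 0 to t:
  <X>_t = int_0^t (9*s^2/4) ds = 3*t^3/4.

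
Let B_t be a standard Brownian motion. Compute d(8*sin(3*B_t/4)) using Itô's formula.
d(8*sin(3*B_t/4)) = (-9*sin(3*B_t/4)/4) dt + (6*cos(3*B_t/4)) dB_t

Itô's formula for f(B_t) gives d f(B_t) = f'(B_t) dB_t + (1/2) f''(B_t) dt. Compute derivatives of f(x) = 8*sin(3*x/4):
  f'(x)  = 6*cos(3*x/4)
  f''(x) = -9*sin(3*x/4)/2
Substitute x = B_t and multiply the f'' term by 1/2:
  drift     = (1/2) * (-9*sin(3*x/4)/2) evaluated at B_t = -9*sin(3*B_t/4)/4
  diffusion = (6*cos(3*x/4)) evaluated at B_t = 6*cos(3*B_t/4)
Therefore d(8*sin(3*B_t/4)) = (-9*sin(3*B_t/4)/4) dt + (6*cos(3*B_t/4)) dB_t.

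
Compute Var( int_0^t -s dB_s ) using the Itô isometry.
Var = t^3/3

The Itô integral of a deterministic integrand f(s) has mean 0 because each increment f(s) * (B_{s+ds} - B_s) has mean 0. By the Itô isometry:
  Var( int_0^t f(s) dB_s ) = E[ (int_0^t f(s) dB_s)^2 ] = int_0^t f(s)^2 ds.
Here f(s) = -s, so f(s)^2 = s^2. Integrate:
  int_0^t (s^2) ds = t^3/3.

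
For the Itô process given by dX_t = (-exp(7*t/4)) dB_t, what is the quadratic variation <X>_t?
<X>_t = 2*exp(7*t/2)/7 - 2/7

For an Itô process dX_t = a(t) dt + b(t) dB_t, the quadratic variation is <X>_t = int_0^t b(s)^2 ds (the drift term does not contribute). Here b(s) = -exp(7*s/4), so
  b(s)^2 = exp(7*s/2).
Integrating from 0 to t:
  <X>_t = int_0^t (exp(7*s/2)) ds = 2*exp(7*t/2)/7 - 2/7.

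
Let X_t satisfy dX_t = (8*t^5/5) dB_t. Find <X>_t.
<X>_t = 64*t^11/275

For an Itô process dX_t = a(t) dt + b(t) dB_t, the quadratic variation is <X>_t = int_0^t b(s)^2 ds (the drift term does not contribute). Here b(s) = 8*s^5/5, so
  b(s)^2 = 64*s^10/25.
Integrating from 0 to t:
  <X>_t = int_0^t (64*s^10/25) ds = 64*t^11/275.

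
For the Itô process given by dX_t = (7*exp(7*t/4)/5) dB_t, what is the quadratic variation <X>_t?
<X>_t = 14*exp(7*t/2)/25 - 14/25

For an Itô process dX_t = a(t) dt + b(t) dB_t, the quadratic variation is <X>_t = int_0^t b(s)^2 ds (the drift term does not contribute). Here b(s) = 7*exp(7*s/4)/5, so
  b(s)^2 = 49*exp(7*s/2)/25.
Integrating from 0 to t:
  <X>_t = int_0^t (49*exp(7*s/2)/25) ds = 14*exp(7*t/2)/25 - 14/25.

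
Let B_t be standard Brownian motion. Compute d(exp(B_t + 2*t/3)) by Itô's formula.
d(exp(B_t + 2*t/3)) = (7*exp(B_t + 2*t/3)/6) dt + (exp(B_t + 2*t/3)) dB_t

Itô's formula for f(t, x): d f(t, B_t) = (f_t + (1/2) f_xx) dt + f_x dB_t. Compute partials of f(t, x) = exp(2*t/3 + x):
  f_t(t,x)  = 2*exp(2*t/3 + x)/3
  f_x(t,x)  = exp(2*t/3 + x)
  f_xx(t,x) = exp(2*t/3 + x)
Assemble drift = f_t + (1/2) f_xx = 7*exp(2*t/3 + x)/6 and diffusion = f_x = exp(2*t/3 + x). Substituting x = B_t:
  d(exp(B_t + 2*t/3)) = (7*exp(B_t + 2*t/3)/6) dt + (exp(B_t + 2*t/3)) dB_t.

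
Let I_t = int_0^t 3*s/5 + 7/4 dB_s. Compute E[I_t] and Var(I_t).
E[I_t] = 0; Var(I_t) = t*(48*t^2 + 420*t + 1225)/400

The Itô integral of a deterministic integrand f(s) has mean 0 because each increment f(s) * (B_{s+ds} - B_s) has mean 0. By the Itô isometry:
  Var( int_0^t f(s) dB_s ) = E[ (int_0^t f(s) dB_s)^2 ] = int_0^t f(s)^2 ds.
Here f(s) = 3*s/5 + 7/4, so f(s)^2 = (12*s + 35)^2/400. Integrate:
  int_0^t ((12*s + 35)^2/400) ds = t*(48*t^2 + 420*t + 1225)/400.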